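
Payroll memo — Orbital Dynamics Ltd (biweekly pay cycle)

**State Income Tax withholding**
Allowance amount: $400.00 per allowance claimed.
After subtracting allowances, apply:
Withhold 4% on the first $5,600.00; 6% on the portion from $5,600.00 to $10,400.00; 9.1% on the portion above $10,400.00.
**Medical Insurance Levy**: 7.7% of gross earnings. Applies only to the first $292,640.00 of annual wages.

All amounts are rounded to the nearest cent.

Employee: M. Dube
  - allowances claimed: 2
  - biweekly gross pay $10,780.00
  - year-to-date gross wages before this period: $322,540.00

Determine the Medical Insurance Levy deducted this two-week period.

Medical Insurance Levy: YTD $322,540.00 ≥ cap $292,640.00 → $0.00

$0.00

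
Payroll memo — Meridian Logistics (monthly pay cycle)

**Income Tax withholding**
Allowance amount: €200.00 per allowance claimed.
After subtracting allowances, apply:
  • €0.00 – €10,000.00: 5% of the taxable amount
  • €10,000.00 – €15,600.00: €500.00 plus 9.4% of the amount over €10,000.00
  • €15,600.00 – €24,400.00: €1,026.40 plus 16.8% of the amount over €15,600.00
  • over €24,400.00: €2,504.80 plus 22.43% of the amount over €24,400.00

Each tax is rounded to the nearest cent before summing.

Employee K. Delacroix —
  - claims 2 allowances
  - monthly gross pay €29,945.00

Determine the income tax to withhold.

€3,658.82

Income Tax: taxable = €29,945.00 − 2×€200.00 = €29,545.00
  €2,504.80 + 22.43% × (€29,545.00 − €24,400.00) = €2,504.80 + 22.43% × €5,145.00 = €3,658.82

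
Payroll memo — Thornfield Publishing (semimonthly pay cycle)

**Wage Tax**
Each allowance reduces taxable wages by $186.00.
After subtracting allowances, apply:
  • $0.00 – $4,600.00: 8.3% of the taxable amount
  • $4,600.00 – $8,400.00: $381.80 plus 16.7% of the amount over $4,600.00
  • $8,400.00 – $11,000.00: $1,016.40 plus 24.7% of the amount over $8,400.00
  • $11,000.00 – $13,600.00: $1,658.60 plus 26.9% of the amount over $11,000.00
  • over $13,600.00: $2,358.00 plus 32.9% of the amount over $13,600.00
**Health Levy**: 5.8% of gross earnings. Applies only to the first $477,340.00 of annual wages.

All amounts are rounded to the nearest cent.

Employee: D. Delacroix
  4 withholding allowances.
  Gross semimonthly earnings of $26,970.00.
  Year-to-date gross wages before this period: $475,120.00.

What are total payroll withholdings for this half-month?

$6,640.71

Wage Tax: taxable = $26,970.00 − 4×$186.00 = $26,226.00
  $2,358.00 + 32.9% × ($26,226.00 − $13,600.00) = $2,358.00 + 32.9% × $12,626.00 = $6,511.95
Health Levy: cap $477,340.00 − YTD $475,120.00 = $2,220.00 subject; 5.8% × $2,220.00 = $128.76
Total: $6,511.95 + $128.76 = $6,640.71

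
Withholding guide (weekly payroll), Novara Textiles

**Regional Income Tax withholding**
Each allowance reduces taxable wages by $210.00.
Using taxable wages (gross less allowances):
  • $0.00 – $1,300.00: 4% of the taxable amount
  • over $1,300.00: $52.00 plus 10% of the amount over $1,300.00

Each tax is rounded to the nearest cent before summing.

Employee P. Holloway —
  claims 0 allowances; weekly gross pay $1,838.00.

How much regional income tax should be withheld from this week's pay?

Regional Income Tax: taxable = $1,838.00
  $52.00 + 10% × ($1,838.00 − $1,300.00) = $52.00 + 10% × $538.00 = $105.80

$105.80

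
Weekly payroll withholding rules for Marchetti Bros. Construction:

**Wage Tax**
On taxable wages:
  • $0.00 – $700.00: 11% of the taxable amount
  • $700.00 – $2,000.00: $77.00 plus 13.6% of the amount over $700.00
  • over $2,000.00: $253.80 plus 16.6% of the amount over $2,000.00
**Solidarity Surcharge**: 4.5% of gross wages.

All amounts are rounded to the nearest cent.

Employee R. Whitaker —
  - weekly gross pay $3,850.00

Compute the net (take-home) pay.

$3,115.85

Wage Tax: taxable = $3,850.00
  $253.80 + 16.6% × ($3,850.00 − $2,000.00) = $253.80 + 16.6% × $1,850.00 = $560.90
Solidarity Surcharge: 4.5% × $3,850.00 = $173.25
Total withheld: $560.90 + $173.25 = $734.15
Net pay: $3,850.00 − $734.15 = $3,115.85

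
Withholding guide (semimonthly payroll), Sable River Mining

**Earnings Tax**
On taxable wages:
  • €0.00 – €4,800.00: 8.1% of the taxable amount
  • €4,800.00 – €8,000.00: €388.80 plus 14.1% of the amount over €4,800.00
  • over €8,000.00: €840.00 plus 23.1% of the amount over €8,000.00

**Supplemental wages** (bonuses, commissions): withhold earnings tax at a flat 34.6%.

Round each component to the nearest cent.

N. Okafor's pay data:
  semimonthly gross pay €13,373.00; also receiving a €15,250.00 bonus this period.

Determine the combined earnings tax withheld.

€7,357.66

Earnings Tax: taxable = €13,373.00
  €840.00 + 23.1% × (€13,373.00 − €8,000.00) = €840.00 + 23.1% × €5,373.00 = €2,081.16
Supplemental (34.6% flat on bonus): 34.6% × €15,250.00 = €5,276.50
Total earnings tax: €2,081.16 + €5,276.50 = €7,357.66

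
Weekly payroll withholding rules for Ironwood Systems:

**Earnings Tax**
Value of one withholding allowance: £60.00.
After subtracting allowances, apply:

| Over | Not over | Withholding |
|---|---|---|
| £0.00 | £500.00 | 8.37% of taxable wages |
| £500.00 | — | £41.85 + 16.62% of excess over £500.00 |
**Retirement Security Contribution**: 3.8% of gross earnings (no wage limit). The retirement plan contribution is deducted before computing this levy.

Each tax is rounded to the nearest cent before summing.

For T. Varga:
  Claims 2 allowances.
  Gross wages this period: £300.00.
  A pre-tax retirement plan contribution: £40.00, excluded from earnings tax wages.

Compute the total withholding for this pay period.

Earnings Tax: taxable = £300.00 − £40.00 − 2×£60.00 = £140.00
  8.37% × £140.00 = £11.72
Retirement Security Contribution: 3.8% × £260.00 = £9.88
Total: £11.72 + £9.88 = £21.60

£21.60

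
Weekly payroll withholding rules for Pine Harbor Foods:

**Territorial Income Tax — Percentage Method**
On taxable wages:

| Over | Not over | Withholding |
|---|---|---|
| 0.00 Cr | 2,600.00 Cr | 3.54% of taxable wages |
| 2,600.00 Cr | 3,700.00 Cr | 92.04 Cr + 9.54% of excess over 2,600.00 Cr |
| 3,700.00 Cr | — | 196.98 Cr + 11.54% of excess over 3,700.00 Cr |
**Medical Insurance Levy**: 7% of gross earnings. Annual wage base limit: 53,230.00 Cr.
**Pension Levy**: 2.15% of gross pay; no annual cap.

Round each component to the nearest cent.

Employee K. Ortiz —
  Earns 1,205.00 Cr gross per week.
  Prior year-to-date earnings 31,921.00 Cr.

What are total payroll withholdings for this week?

Territorial Income Tax: taxable = 1,205.00 Cr
  3.54% × 1,205.00 Cr = 42.66 Cr
Medical Insurance Levy: 7% × 1,205.00 Cr = 84.35 Cr
Pension Levy: 2.15% × 1,205.00 Cr = 25.91 Cr
Total: 42.66 Cr + 84.35 Cr + 25.91 Cr = 152.92 Cr

152.92 Cr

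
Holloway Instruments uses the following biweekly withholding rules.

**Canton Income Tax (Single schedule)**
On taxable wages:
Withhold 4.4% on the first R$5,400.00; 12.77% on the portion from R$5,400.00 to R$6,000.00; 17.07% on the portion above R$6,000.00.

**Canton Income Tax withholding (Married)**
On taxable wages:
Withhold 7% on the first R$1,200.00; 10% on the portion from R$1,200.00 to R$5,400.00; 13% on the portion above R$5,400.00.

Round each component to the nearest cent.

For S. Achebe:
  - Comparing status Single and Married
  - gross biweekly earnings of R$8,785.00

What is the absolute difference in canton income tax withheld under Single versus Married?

Canton Income Tax (Single): taxable = R$8,785.00
  R$314.22 + 17.07% × (R$8,785.00 − R$6,000.00) = R$314.22 + 17.07% × R$2,785.00 = R$789.62
Canton Income Tax (Married): taxable = R$8,785.00
  R$504.00 + 13% × (R$8,785.00 − R$5,400.00) = R$504.00 + 13% × R$3,385.00 = R$944.05
Difference: |R$789.62 − R$944.05| = R$154.43 (higher under Married)

R$154.43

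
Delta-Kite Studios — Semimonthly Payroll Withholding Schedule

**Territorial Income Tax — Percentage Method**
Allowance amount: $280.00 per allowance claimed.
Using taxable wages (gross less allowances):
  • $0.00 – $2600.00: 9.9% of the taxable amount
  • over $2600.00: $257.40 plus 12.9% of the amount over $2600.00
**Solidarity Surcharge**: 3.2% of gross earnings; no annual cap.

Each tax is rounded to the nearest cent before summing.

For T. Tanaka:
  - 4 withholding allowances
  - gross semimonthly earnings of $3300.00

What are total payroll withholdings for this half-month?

Territorial Income Tax: taxable = $3300.00 − 4×$280.00 = $2180.00
  9.9% × $2180.00 = $215.82
Solidarity Surcharge: 3.2% × $3300.00 = $105.60
Total: $215.82 + $105.60 = $321.42

$321.42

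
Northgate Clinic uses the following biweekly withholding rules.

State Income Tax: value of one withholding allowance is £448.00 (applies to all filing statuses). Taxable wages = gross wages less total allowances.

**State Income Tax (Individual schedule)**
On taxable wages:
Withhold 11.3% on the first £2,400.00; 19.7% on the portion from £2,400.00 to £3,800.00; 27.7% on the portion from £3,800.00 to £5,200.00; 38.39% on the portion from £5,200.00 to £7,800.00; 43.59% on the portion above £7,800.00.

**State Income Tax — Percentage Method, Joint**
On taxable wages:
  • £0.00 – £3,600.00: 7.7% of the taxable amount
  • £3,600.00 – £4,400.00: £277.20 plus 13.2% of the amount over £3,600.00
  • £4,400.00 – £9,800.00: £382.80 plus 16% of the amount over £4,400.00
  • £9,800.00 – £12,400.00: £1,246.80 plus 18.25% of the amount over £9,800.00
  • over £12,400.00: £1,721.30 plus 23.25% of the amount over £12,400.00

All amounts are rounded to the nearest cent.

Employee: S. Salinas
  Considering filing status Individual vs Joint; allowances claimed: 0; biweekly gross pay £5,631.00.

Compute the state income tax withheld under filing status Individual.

State Income Tax (Individual): taxable = £5,631.00
  £934.80 + 38.39% × (£5,631.00 − £5,200.00) = £934.80 + 38.39% × £431.00 = £1,100.26

£1,100.26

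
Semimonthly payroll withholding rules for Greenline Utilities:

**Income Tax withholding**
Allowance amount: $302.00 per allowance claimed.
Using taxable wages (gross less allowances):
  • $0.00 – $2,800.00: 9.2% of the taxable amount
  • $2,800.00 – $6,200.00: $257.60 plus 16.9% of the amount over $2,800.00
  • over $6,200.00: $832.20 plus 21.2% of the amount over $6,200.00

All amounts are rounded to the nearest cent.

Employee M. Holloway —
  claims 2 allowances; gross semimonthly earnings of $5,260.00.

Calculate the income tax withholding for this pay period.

$571.26

Income Tax: taxable = $5,260.00 − 2×$302.00 = $4,656.00
  $257.60 + 16.9% × ($4,656.00 − $2,800.00) = $257.60 + 16.9% × $1,856.00 = $571.26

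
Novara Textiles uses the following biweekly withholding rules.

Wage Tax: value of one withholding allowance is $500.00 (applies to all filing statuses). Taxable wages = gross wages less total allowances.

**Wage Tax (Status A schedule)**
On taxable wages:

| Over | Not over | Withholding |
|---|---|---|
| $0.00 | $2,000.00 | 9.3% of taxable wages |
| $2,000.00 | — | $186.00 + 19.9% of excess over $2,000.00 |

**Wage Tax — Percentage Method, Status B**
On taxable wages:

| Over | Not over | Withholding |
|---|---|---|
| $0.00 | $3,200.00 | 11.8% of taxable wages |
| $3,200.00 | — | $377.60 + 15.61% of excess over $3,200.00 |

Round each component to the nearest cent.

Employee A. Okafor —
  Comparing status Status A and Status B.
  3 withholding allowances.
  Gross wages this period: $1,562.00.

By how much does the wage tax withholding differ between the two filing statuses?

Wage Tax (Status A): taxable = $1,562.00 − 3×$500.00 = $62.00
  9.3% × $62.00 = $5.77
Wage Tax (Status B): taxable = $1,562.00 − 3×$500.00 = $62.00
  11.8% × $62.00 = $7.32
Difference: |$5.77 − $7.32| = $1.55 (higher under Status B)

$1.55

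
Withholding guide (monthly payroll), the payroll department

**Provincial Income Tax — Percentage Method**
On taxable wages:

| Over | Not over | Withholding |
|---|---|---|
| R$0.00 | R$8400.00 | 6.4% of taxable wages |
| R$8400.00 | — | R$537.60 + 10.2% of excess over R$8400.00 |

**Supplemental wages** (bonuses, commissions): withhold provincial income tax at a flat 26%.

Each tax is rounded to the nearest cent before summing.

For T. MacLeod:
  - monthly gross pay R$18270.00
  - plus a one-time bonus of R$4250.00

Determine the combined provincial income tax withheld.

R$2649.34

Provincial Income Tax: taxable = R$18270.00
  R$537.60 + 10.2% × (R$18270.00 − R$8400.00) = R$537.60 + 10.2% × R$9870.00 = R$1544.34
Supplemental (26% flat on bonus): 26% × R$4250.00 = R$1105.00
Total provincial income tax: R$1544.34 + R$1105.00 = R$2649.34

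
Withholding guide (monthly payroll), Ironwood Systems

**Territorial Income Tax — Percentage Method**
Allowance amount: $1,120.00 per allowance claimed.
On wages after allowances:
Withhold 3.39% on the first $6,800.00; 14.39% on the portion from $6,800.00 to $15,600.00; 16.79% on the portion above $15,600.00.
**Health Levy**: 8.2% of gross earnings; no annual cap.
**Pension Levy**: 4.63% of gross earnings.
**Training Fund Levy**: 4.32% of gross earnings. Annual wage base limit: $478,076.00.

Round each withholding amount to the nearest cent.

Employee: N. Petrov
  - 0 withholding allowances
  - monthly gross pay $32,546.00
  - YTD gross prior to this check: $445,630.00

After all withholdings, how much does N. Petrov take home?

$22,626.61

Territorial Income Tax: taxable = $32,546.00
  $1,496.84 + 16.79% × ($32,546.00 − $15,600.00) = $1,496.84 + 16.79% × $16,946.00 = $4,342.07
Health Levy: 8.2% × $32,546.00 = $2,668.77
Pension Levy: 4.63% × $32,546.00 = $1,506.88
Training Fund Levy: cap $478,076.00 − YTD $445,630.00 = $32,446.00 subject; 4.32% × $32,446.00 = $1,401.67
Total withheld: $4,342.07 + $2,668.77 + $1,506.88 + $1,401.67 = $9,919.39
Net pay: $32,546.00 − $9,919.39 = $22,626.61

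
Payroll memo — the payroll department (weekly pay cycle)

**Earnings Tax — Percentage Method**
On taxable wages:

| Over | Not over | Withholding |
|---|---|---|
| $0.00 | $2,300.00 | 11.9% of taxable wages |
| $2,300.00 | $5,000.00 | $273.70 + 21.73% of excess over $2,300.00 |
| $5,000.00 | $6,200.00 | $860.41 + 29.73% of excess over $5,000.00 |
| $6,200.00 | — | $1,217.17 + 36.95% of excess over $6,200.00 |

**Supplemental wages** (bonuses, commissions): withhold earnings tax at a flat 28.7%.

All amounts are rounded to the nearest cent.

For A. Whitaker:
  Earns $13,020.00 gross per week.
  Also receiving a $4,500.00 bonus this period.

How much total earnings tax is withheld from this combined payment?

$5,028.66

Earnings Tax: taxable = $13,020.00
  $1,217.17 + 36.95% × ($13,020.00 − $6,200.00) = $1,217.17 + 36.95% × $6,820.00 = $3,737.16
Supplemental (28.7% flat on bonus): 28.7% × $4,500.00 = $1,291.50
Total earnings tax: $3,737.16 + $1,291.50 = $5,028.66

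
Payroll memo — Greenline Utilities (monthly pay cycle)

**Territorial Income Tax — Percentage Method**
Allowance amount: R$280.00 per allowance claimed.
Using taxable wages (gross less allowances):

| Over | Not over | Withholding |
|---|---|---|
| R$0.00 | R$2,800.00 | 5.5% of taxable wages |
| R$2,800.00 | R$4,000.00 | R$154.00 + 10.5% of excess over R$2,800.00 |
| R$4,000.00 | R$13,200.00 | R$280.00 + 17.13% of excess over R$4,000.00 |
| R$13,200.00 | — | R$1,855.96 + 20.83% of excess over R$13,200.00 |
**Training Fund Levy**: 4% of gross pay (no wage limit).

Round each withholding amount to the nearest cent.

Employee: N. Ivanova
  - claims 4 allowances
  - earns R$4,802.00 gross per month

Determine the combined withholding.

Territorial Income Tax: taxable = R$4,802.00 − 4×R$280.00 = R$3,682.00
  R$154.00 + 10.5% × (R$3,682.00 − R$2,800.00) = R$154.00 + 10.5% × R$882.00 = R$246.61
Training Fund Levy: 4% × R$4,802.00 = R$192.08
Total: R$246.61 + R$192.08 = R$438.69

R$438.69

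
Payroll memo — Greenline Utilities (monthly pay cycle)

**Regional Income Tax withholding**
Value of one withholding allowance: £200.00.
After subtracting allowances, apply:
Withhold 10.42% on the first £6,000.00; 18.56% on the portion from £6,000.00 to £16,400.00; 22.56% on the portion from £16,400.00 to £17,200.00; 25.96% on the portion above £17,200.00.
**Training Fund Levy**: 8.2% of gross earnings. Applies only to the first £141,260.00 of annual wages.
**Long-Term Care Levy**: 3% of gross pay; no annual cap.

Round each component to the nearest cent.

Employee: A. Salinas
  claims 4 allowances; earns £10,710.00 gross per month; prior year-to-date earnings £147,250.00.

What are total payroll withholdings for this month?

£1,672.20

Regional Income Tax: taxable = £10,710.00 − 4×£200.00 = £9,910.00
  £625.20 + 18.56% × (£9,910.00 − £6,000.00) = £625.20 + 18.56% × £3,910.00 = £1,350.90
Training Fund Levy: YTD £147,250.00 ≥ cap £141,260.00 → £0.00
Long-Term Care Levy: 3% × £10,710.00 = £321.30
Total: £1,350.90 + £0.00 + £321.30 = £1,672.20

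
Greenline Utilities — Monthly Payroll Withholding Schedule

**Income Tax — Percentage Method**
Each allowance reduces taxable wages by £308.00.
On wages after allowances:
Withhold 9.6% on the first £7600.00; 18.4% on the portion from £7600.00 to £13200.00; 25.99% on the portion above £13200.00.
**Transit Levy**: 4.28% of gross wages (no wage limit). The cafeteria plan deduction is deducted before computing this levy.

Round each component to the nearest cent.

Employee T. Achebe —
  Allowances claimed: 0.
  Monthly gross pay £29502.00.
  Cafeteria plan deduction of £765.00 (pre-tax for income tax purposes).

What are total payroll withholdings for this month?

Income Tax: taxable = £29502.00 − £765.00 = £28737.00
  £1760.00 + 25.99% × (£28737.00 − £13200.00) = £1760.00 + 25.99% × £15537.00 = £5798.07
Transit Levy: 4.28% × £28737.00 = £1229.94
Total: £5798.07 + £1229.94 = £7028.01

£7028.01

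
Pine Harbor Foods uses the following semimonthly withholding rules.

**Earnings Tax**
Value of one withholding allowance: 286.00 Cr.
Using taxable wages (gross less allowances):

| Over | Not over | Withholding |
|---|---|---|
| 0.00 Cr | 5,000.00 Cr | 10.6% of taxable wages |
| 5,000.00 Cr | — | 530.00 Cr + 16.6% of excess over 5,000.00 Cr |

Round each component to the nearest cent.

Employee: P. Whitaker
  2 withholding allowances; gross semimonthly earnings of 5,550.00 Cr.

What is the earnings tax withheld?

527.67 Cr

Earnings Tax: taxable = 5,550.00 Cr − 2×286.00 Cr = 4,978.00 Cr
  10.6% × 4,978.00 Cr = 527.67 Cr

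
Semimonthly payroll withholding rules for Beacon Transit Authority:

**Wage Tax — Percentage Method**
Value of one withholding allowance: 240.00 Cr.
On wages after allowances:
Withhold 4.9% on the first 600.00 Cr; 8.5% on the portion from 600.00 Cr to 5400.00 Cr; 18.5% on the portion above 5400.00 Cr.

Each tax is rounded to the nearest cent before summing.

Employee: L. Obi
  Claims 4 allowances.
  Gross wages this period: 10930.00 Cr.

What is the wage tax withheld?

Wage Tax: taxable = 10930.00 Cr − 4×240.00 Cr = 9970.00 Cr
  437.40 Cr + 18.5% × (9970.00 Cr − 5400.00 Cr) = 437.40 Cr + 18.5% × 4570.00 Cr = 1282.85 Cr

1282.85 Cr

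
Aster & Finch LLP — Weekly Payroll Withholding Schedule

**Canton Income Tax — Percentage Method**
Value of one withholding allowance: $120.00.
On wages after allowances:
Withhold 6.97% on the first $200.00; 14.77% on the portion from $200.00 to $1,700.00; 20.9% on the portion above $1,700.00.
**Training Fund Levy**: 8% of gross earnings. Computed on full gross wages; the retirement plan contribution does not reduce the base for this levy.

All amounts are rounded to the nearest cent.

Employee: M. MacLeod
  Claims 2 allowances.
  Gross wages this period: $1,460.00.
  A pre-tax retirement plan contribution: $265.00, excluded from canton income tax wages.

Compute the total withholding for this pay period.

$242.25

Canton Income Tax: taxable = $1,460.00 − $265.00 − 2×$120.00 = $955.00
  $13.94 + 14.77% × ($955.00 − $200.00) = $13.94 + 14.77% × $755.00 = $125.45
Training Fund Levy: 8% × $1,460.00 = $116.80
Total: $125.45 + $116.80 = $242.25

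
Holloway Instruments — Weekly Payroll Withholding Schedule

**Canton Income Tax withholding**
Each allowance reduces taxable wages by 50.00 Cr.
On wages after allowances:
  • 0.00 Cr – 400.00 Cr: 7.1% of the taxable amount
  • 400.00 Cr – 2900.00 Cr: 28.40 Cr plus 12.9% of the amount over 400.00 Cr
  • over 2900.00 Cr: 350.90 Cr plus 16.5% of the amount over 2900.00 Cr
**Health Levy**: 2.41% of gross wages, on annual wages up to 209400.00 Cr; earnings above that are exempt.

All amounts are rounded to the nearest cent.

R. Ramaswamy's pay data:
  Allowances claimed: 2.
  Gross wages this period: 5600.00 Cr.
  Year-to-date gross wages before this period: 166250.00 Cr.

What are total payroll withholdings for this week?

914.86 Cr

Canton Income Tax: taxable = 5600.00 Cr − 2×50.00 Cr = 5500.00 Cr
  350.90 Cr + 16.5% × (5500.00 Cr − 2900.00 Cr) = 350.90 Cr + 16.5% × 2600.00 Cr = 779.90 Cr
Health Levy: 2.41% × 5600.00 Cr = 134.96 Cr
Total: 779.90 Cr + 134.96 Cr = 914.86 Cr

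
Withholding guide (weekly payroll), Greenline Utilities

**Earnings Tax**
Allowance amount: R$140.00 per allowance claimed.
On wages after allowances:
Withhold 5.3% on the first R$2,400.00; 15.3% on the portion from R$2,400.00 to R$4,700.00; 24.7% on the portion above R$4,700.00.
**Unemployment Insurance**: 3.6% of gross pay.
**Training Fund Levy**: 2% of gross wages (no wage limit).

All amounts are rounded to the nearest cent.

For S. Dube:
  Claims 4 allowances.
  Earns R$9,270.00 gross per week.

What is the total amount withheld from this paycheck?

R$1,988.69

Earnings Tax: taxable = R$9,270.00 − 4×R$140.00 = R$8,710.00
  R$479.10 + 24.7% × (R$8,710.00 − R$4,700.00) = R$479.10 + 24.7% × R$4,010.00 = R$1,469.57
Unemployment Insurance: 3.6% × R$9,270.00 = R$333.72
Training Fund Levy: 2% × R$9,270.00 = R$185.40
Total: R$1,469.57 + R$333.72 + R$185.40 = R$1,988.69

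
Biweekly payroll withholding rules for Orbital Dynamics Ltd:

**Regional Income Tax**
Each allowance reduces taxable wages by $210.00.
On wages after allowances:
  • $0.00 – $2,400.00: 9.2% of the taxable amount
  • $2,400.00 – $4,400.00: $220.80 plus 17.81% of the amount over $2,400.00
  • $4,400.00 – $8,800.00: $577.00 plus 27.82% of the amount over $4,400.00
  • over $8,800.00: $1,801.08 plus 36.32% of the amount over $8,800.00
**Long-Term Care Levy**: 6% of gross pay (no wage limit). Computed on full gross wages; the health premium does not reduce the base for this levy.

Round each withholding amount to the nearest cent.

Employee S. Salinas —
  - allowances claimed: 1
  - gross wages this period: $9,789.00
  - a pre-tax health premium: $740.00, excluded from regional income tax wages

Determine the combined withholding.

$2,402.58

Regional Income Tax: taxable = $9,789.00 − $740.00 − 1×$210.00 = $8,839.00
  $1,801.08 + 36.32% × ($8,839.00 − $8,800.00) = $1,801.08 + 36.32% × $39.00 = $1,815.24
Long-Term Care Levy: 6% × $9,789.00 = $587.34
Total: $1,815.24 + $587.34 = $2,402.58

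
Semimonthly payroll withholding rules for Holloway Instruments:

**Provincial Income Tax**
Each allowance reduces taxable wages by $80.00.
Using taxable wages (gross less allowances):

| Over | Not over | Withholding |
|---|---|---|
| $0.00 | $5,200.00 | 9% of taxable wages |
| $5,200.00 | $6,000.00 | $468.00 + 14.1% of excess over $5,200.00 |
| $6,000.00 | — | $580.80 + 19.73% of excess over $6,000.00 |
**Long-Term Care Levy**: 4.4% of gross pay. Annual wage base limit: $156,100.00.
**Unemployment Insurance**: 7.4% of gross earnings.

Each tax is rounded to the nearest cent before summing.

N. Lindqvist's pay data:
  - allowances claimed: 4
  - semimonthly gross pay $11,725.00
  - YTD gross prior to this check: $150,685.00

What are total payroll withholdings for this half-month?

Provincial Income Tax: taxable = $11,725.00 − 4×$80.00 = $11,405.00
  $580.80 + 19.73% × ($11,405.00 − $6,000.00) = $580.80 + 19.73% × $5,405.00 = $1,647.21
Long-Term Care Levy: cap $156,100.00 − YTD $150,685.00 = $5,415.00 subject; 4.4% × $5,415.00 = $238.26
Unemployment Insurance: 7.4% × $11,725.00 = $867.65
Total: $1,647.21 + $238.26 + $867.65 = $2,753.12

$2,753.12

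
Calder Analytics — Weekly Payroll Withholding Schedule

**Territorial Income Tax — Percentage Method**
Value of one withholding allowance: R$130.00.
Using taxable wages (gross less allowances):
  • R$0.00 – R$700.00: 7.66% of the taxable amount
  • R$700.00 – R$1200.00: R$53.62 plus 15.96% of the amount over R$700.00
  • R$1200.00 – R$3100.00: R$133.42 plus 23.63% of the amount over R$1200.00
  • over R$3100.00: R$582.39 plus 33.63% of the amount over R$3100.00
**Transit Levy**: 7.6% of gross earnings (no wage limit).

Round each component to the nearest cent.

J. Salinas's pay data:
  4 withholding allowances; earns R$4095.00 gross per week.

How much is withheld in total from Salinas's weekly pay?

R$1053.35

Territorial Income Tax: taxable = R$4095.00 − 4×R$130.00 = R$3575.00
  R$582.39 + 33.63% × (R$3575.00 − R$3100.00) = R$582.39 + 33.63% × R$475.00 = R$742.13
Transit Levy: 7.6% × R$4095.00 = R$311.22
Total: R$742.13 + R$311.22 = R$1053.35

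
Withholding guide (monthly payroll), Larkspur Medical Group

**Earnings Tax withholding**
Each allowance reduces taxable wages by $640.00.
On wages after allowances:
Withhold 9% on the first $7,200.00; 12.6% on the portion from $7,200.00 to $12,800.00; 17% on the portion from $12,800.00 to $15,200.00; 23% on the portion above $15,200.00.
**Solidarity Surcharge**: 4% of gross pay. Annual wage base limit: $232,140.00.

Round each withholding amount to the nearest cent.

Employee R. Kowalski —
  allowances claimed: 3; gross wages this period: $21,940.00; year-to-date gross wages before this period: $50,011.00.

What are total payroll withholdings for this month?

Earnings Tax: taxable = $21,940.00 − 3×$640.00 = $20,020.00
  $1,761.60 + 23% × ($20,020.00 − $15,200.00) = $1,761.60 + 23% × $4,820.00 = $2,870.20
Solidarity Surcharge: 4% × $21,940.00 = $877.60
Total: $2,870.20 + $877.60 = $3,747.80

$3,747.80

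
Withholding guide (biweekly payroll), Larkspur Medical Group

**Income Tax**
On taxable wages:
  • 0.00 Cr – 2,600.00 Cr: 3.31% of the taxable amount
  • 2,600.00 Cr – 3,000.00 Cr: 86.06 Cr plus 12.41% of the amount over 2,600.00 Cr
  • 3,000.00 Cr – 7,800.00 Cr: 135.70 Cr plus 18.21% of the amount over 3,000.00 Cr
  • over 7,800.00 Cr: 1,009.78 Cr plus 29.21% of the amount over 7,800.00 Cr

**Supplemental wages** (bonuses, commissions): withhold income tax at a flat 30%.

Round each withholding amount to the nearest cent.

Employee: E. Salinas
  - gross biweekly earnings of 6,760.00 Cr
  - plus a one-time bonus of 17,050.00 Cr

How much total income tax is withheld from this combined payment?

5,935.40 Cr

Income Tax: taxable = 6,760.00 Cr
  135.70 Cr + 18.21% × (6,760.00 Cr − 3,000.00 Cr) = 135.70 Cr + 18.21% × 3,760.00 Cr = 820.40 Cr
Supplemental (30% flat on bonus): 30% × 17,050.00 Cr = 5,115.00 Cr
Total income tax: 820.40 Cr + 5,115.00 Cr = 5,935.40 Cr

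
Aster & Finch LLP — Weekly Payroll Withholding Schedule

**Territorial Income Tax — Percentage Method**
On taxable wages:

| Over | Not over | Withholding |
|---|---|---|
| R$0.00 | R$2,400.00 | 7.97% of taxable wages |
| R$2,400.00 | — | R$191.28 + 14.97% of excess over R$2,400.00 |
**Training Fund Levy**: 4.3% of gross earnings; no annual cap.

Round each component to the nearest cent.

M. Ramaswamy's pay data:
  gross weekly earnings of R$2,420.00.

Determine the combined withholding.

Territorial Income Tax: taxable = R$2,420.00
  R$191.28 + 14.97% × (R$2,420.00 − R$2,400.00) = R$191.28 + 14.97% × R$20.00 = R$194.27
Training Fund Levy: 4.3% × R$2,420.00 = R$104.06
Total: R$194.27 + R$104.06 = R$298.33

R$298.33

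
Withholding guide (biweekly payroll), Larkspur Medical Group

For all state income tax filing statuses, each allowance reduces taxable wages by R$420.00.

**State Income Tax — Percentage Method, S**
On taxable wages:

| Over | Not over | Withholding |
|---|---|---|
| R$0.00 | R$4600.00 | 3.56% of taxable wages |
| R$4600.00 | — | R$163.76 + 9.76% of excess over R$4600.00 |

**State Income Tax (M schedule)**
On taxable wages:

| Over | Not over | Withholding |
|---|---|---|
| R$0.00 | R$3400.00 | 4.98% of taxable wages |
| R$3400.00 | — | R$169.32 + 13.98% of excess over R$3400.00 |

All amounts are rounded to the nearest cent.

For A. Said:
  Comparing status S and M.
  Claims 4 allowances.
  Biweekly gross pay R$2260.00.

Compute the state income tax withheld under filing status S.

State Income Tax (S): taxable = R$2260.00 − 4×R$420.00 = R$580.00
  3.56% × R$580.00 = R$20.65

R$20.65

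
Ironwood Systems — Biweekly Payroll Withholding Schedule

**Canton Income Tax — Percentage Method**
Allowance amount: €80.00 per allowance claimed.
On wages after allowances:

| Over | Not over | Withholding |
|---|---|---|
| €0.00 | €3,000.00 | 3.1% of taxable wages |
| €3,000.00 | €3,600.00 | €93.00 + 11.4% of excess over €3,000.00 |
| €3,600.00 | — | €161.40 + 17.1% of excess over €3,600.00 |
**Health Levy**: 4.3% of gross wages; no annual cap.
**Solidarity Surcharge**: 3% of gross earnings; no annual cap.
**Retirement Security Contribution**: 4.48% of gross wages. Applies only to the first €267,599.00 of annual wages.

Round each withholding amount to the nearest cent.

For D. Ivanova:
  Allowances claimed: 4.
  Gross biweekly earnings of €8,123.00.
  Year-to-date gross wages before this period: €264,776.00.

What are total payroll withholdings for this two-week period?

€1,599.56

Canton Income Tax: taxable = €8,123.00 − 4×€80.00 = €7,803.00
  €161.40 + 17.1% × (€7,803.00 − €3,600.00) = €161.40 + 17.1% × €4,203.00 = €880.11
Health Levy: 4.3% × €8,123.00 = €349.29
Solidarity Surcharge: 3% × €8,123.00 = €243.69
Retirement Security Contribution: cap €267,599.00 − YTD €264,776.00 = €2,823.00 subject; 4.48% × €2,823.00 = €126.47
Total: €880.11 + €349.29 + €243.69 + €126.47 = €1,599.56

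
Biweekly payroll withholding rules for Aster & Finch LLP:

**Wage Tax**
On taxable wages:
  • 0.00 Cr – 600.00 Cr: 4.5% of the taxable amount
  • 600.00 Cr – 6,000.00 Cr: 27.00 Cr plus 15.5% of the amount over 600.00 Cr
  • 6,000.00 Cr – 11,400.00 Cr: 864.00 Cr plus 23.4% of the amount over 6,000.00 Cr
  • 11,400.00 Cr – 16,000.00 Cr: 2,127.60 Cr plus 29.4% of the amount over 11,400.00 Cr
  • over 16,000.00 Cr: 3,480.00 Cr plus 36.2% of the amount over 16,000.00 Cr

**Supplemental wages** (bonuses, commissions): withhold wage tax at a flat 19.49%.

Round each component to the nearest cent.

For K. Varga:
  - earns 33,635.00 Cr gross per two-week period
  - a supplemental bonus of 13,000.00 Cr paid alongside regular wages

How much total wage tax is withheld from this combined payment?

12,397.57 Cr

Wage Tax: taxable = 33,635.00 Cr
  3,480.00 Cr + 36.2% × (33,635.00 Cr − 16,000.00 Cr) = 3,480.00 Cr + 36.2% × 17,635.00 Cr = 9,863.87 Cr
Supplemental (19.49% flat on bonus): 19.49% × 13,000.00 Cr = 2,533.70 Cr
Total wage tax: 9,863.87 Cr + 2,533.70 Cr = 12,397.57 Cr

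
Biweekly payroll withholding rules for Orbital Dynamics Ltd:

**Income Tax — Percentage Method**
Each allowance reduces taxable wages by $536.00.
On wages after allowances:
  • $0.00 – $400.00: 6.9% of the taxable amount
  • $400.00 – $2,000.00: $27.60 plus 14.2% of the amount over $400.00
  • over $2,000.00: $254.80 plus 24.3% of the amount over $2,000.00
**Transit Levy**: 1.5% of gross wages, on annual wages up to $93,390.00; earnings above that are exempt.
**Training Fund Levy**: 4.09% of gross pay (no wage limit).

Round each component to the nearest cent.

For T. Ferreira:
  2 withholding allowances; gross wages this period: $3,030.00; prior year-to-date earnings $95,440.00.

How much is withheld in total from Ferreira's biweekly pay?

$372.77

Income Tax: taxable = $3,030.00 − 2×$536.00 = $1,958.00
  $27.60 + 14.2% × ($1,958.00 − $400.00) = $27.60 + 14.2% × $1,558.00 = $248.84
Transit Levy: YTD $95,440.00 ≥ cap $93,390.00 → $0.00
Training Fund Levy: 4.09% × $3,030.00 = $123.93
Total: $248.84 + $0.00 + $123.93 = $372.77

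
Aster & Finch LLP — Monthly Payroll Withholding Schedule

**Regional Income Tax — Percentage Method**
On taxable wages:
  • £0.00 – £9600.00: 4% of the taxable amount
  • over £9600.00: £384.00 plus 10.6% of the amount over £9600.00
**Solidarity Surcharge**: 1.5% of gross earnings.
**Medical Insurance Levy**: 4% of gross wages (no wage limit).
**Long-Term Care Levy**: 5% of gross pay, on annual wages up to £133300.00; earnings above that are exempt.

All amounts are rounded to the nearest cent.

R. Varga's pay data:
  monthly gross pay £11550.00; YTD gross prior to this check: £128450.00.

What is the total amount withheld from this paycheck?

£1468.45

Regional Income Tax: taxable = £11550.00
  £384.00 + 10.6% × (£11550.00 − £9600.00) = £384.00 + 10.6% × £1950.00 = £590.70
Solidarity Surcharge: 1.5% × £11550.00 = £173.25
Medical Insurance Levy: 4% × £11550.00 = £462.00
Long-Term Care Levy: cap £133300.00 − YTD £128450.00 = £4850.00 subject; 5% × £4850.00 = £242.50
Total: £590.70 + £173.25 + £462.00 + £242.50 = £1468.45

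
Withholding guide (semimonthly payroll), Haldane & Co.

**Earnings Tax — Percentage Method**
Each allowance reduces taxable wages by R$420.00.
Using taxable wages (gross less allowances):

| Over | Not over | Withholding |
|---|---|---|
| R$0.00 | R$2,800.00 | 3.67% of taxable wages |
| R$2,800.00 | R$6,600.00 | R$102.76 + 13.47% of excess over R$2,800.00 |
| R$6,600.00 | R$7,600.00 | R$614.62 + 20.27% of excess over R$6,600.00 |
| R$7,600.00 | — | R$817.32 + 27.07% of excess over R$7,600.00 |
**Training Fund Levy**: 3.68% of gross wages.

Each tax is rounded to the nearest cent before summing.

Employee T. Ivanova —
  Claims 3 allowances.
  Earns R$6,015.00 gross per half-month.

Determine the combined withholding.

R$587.45

Earnings Tax: taxable = R$6,015.00 − 3×R$420.00 = R$4,755.00
  R$102.76 + 13.47% × (R$4,755.00 − R$2,800.00) = R$102.76 + 13.47% × R$1,955.00 = R$366.10
Training Fund Levy: 3.68% × R$6,015.00 = R$221.35
Total: R$366.10 + R$221.35 = R$587.45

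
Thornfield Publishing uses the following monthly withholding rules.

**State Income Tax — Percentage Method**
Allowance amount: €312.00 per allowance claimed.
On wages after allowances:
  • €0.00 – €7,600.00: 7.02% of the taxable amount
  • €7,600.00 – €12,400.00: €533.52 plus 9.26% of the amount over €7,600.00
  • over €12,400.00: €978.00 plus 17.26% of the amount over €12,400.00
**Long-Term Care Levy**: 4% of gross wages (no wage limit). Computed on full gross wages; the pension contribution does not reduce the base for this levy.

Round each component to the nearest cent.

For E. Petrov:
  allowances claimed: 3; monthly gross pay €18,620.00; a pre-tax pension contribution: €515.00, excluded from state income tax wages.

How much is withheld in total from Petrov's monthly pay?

State Income Tax: taxable = €18,620.00 − €515.00 − 3×€312.00 = €17,169.00
  €978.00 + 17.26% × (€17,169.00 − €12,400.00) = €978.00 + 17.26% × €4,769.00 = €1,801.13
Long-Term Care Levy: 4% × €18,620.00 = €744.80
Total: €1,801.13 + €744.80 = €2,545.93

€2,545.93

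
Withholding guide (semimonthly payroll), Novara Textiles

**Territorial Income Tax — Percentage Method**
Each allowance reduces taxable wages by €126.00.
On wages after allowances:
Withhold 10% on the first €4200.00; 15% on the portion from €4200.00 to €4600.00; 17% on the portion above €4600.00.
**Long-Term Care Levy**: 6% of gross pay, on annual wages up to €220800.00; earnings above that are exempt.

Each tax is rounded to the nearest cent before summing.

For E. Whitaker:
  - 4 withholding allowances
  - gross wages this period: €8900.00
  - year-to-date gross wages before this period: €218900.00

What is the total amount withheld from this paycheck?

Territorial Income Tax: taxable = €8900.00 − 4×€126.00 = €8396.00
  €480.00 + 17% × (€8396.00 − €4600.00) = €480.00 + 17% × €3796.00 = €1125.32
Long-Term Care Levy: cap €220800.00 − YTD €218900.00 = €1900.00 subject; 6% × €1900.00 = €114.00
Total: €1125.32 + €114.00 = €1239.32

€1239.32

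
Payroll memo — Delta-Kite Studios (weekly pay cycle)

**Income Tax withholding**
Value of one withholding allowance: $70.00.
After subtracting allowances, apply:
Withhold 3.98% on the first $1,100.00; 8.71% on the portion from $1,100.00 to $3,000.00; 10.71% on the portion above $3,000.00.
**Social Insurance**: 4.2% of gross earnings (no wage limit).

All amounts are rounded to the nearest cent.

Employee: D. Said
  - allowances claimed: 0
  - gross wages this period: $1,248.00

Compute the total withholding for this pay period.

$109.09

Income Tax: taxable = $1,248.00
  $43.78 + 8.71% × ($1,248.00 − $1,100.00) = $43.78 + 8.71% × $148.00 = $56.67
Social Insurance: 4.2% × $1,248.00 = $52.42
Total: $56.67 + $52.42 = $109.09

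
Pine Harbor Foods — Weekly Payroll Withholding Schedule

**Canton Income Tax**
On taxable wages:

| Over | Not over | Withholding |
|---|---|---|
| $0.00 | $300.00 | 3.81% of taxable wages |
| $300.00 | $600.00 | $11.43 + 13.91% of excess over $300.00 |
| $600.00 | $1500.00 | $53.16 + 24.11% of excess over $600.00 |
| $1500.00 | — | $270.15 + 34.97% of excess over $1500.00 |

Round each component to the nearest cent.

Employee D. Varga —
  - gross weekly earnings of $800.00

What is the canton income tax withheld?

Canton Income Tax: taxable = $800.00
  $53.16 + 24.11% × ($800.00 − $600.00) = $53.16 + 24.11% × $200.00 = $101.38

$101.38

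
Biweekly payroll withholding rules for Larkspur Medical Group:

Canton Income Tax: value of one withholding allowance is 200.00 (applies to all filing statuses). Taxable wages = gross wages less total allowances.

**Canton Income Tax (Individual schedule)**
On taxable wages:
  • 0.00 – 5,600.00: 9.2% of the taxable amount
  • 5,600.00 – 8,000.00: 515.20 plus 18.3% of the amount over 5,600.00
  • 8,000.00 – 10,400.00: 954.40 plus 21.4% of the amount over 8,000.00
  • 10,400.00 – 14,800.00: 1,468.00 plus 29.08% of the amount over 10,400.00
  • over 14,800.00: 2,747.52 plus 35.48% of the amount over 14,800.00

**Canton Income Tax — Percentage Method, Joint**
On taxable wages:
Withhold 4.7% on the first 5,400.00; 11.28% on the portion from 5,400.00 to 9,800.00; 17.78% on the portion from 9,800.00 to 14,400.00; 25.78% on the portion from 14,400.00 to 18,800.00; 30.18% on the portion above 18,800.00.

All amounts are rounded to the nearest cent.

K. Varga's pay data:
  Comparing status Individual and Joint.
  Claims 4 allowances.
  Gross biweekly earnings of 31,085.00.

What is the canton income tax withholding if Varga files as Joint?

6,168.49

Canton Income Tax (Joint): taxable = 31,085.00 − 4×200.00 = 30,285.00
  2,702.32 + 30.18% × (30,285.00 − 18,800.00) = 2,702.32 + 30.18% × 11,485.00 = 6,168.49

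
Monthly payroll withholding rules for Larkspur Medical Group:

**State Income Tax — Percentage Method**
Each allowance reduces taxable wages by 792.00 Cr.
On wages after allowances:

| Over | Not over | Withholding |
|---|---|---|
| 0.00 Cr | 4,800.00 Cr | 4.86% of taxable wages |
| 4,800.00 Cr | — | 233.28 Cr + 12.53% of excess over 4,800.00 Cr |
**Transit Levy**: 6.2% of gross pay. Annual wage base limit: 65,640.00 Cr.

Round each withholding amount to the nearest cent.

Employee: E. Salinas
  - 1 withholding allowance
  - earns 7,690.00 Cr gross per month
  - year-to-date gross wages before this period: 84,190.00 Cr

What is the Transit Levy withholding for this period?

0.00 Cr

Transit Levy: YTD 84,190.00 Cr ≥ cap 65,640.00 Cr → 0.00 Cr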